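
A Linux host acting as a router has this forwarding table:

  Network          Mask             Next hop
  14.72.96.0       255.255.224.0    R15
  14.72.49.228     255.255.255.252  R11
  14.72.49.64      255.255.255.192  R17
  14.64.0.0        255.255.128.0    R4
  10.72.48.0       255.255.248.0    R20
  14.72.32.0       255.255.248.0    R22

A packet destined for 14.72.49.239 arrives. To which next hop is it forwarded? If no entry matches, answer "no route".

no route

No entry's prefix contains 14.72.49.239; there is no default route.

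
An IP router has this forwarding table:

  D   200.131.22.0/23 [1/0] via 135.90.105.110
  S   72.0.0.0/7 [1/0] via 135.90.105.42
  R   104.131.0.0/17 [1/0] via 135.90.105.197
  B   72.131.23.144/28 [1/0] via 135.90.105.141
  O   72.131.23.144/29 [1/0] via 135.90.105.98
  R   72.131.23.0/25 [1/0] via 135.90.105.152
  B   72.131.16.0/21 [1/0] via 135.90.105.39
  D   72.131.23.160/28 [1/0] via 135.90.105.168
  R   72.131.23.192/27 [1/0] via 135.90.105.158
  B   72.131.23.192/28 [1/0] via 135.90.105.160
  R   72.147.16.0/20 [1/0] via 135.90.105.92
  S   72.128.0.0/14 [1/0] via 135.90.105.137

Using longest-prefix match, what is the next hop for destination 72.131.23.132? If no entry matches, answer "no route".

135.90.105.39

Routes whose prefix contains 72.131.23.132:
  72.0.0.0/7 (72.0.0.0 - 73.255.255.255) -> 135.90.105.42
  72.128.0.0/14 (72.128.0.0 - 72.131.255.255) -> 135.90.105.137
  72.131.16.0/21 (72.131.16.0 - 72.131.23.255) -> 135.90.105.39
More-specific entries that do NOT match:
  72.131.23.144/29 (72.131.23.144 - 72.131.23.151) does not contain 72.131.23.132
  72.131.23.144/28 (72.131.23.144 - 72.131.23.159) does not contain 72.131.23.132
  72.131.23.160/28 (72.131.23.160 - 72.131.23.175) does not contain 72.131.23.132
  72.131.23.192/28 (72.131.23.192 - 72.131.23.207) does not contain 72.131.23.132
  72.131.23.192/27 (72.131.23.192 - 72.131.23.223) does not contain 72.131.23.132
  72.131.23.0/25 (72.131.23.0 - 72.131.23.127) does not contain 72.131.23.132
  200.131.22.0/23 (200.131.22.0 - 200.131.23.255) does not contain 72.131.23.132
Longest matching prefix is /21 -> next hop 135.90.105.39.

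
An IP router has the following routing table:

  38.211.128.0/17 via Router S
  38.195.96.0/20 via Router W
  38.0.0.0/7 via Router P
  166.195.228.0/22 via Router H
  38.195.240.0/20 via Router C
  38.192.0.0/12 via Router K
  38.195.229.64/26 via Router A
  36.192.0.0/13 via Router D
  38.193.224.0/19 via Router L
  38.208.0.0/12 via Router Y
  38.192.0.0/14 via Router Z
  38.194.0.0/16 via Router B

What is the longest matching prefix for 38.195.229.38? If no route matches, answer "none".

38.192.0.0/14

Entries matching 38.195.229.38:
  38.0.0.0/7 (38.0.0.0 - 39.255.255.255)
  38.192.0.0/12 (38.192.0.0 - 38.207.255.255)
  38.192.0.0/14 (38.192.0.0 - 38.195.255.255)
Most specific is 38.192.0.0/14.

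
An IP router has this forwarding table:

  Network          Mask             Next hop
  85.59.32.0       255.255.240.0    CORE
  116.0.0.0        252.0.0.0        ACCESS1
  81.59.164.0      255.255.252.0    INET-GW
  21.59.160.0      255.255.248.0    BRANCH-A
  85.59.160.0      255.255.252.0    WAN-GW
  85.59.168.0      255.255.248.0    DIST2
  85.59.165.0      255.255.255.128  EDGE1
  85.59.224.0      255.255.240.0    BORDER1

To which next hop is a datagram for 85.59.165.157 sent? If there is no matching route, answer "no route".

No entry's prefix contains 85.59.165.157; there is no default route.

no route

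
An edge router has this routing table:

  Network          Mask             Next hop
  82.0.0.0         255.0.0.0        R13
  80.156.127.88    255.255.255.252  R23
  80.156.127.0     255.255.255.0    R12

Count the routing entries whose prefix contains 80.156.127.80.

Prefixes containing 80.156.127.80:
  80.156.127.0/24 (80.156.127.0 - 80.156.127.255)
Total matching entries: 1.

1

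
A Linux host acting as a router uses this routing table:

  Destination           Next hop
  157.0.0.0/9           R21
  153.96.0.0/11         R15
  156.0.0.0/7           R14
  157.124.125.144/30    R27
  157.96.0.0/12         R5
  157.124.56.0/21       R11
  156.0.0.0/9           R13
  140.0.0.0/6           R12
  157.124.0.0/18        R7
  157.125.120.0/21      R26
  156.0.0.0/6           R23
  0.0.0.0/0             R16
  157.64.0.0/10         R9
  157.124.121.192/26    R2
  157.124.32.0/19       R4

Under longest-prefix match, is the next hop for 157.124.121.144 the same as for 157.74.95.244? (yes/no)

yes

157.124.121.144: longest match 157.64.0.0/10 -> R9
157.74.95.244: longest match 157.64.0.0/10 -> R9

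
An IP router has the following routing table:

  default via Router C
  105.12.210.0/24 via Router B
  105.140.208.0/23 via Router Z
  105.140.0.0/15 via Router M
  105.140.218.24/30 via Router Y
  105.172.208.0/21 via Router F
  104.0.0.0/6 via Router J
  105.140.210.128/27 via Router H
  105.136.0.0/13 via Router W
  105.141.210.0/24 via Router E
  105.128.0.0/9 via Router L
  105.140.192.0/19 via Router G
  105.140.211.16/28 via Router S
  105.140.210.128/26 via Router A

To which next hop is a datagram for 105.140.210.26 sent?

Router G

Routes whose prefix contains 105.140.210.26:
  0.0.0.0/0 (default, matches everything) -> Router C
  104.0.0.0/6 (104.0.0.0 - 107.255.255.255) -> Router J
  105.128.0.0/9 (105.128.0.0 - 105.255.255.255) -> Router L
  105.136.0.0/13 (105.136.0.0 - 105.143.255.255) -> Router W
  105.140.0.0/15 (105.140.0.0 - 105.141.255.255) -> Router M
  105.140.192.0/19 (105.140.192.0 - 105.140.223.255) -> Router G
More-specific entries that do NOT match:
  105.140.218.24/30 (105.140.218.24 - 105.140.218.27) does not contain 105.140.210.26
  105.140.211.16/28 (105.140.211.16 - 105.140.211.31) does not contain 105.140.210.26
  105.140.210.128/27 (105.140.210.128 - 105.140.210.159) does not contain 105.140.210.26
  105.140.210.128/26 (105.140.210.128 - 105.140.210.191) does not contain 105.140.210.26
  105.12.210.0/24 (105.12.210.0 - 105.12.210.255) does not contain 105.140.210.26
  105.141.210.0/24 (105.141.210.0 - 105.141.210.255) does not contain 105.140.210.26
  105.140.208.0/23 (105.140.208.0 - 105.140.209.255) does not contain 105.140.210.26
  105.172.208.0/21 (105.172.208.0 - 105.172.215.255) does not contain 105.140.210.26
Longest matching prefix is /19 -> next hop Router G.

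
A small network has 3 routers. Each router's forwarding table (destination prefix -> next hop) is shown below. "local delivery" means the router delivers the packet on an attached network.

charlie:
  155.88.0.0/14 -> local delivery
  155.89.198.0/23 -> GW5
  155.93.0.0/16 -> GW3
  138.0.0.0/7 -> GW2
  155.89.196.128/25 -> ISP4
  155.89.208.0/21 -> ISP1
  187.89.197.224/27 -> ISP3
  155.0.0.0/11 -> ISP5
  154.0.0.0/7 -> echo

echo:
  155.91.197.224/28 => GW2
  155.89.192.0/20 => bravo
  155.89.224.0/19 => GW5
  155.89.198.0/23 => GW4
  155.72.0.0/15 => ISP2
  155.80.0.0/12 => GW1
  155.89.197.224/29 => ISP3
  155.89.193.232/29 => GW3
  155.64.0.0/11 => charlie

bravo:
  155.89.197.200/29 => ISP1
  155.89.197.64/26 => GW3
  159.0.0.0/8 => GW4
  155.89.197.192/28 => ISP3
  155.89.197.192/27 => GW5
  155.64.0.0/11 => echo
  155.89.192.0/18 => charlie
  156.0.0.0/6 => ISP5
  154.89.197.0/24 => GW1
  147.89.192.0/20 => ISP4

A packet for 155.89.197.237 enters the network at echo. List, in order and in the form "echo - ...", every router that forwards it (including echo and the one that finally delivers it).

At echo: longest match for 155.89.197.237 is 155.89.192.0/20 -> bravo
At bravo: longest match for 155.89.197.237 is 155.89.192.0/18 -> charlie
At charlie: longest match for 155.89.197.237 is 155.88.0.0/14 -> local delivery

echo - bravo - charlie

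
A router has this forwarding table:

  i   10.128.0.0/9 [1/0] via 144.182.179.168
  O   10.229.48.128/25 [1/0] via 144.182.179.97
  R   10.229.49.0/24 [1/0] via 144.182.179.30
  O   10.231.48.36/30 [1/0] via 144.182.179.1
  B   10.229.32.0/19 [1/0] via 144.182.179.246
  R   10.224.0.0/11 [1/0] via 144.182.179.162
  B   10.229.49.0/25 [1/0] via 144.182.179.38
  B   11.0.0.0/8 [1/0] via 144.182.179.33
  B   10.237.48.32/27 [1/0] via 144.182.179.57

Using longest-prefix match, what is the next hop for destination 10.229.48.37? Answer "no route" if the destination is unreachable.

144.182.179.246

Routes whose prefix contains 10.229.48.37:
  10.128.0.0/9 (10.128.0.0 - 10.255.255.255) -> 144.182.179.168
  10.224.0.0/11 (10.224.0.0 - 10.255.255.255) -> 144.182.179.162
  10.229.32.0/19 (10.229.32.0 - 10.229.63.255) -> 144.182.179.246
More-specific entries that do NOT match:
  10.231.48.36/30 (10.231.48.36 - 10.231.48.39) does not contain 10.229.48.37
  10.237.48.32/27 (10.237.48.32 - 10.237.48.63) does not contain 10.229.48.37
  10.229.48.128/25 (10.229.48.128 - 10.229.48.255) does not contain 10.229.48.37
  10.229.49.0/25 (10.229.49.0 - 10.229.49.127) does not contain 10.229.48.37
  10.229.49.0/24 (10.229.49.0 - 10.229.49.255) does not contain 10.229.48.37
Longest matching prefix is /19 -> next hop 144.182.179.246.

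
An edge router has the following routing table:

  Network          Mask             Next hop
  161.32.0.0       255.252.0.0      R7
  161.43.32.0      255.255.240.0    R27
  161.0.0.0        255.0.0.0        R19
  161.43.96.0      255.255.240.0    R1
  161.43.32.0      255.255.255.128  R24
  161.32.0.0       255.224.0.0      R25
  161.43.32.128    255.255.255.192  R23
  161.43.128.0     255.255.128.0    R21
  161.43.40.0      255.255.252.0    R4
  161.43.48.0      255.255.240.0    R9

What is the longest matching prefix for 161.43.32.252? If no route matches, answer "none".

Entries matching 161.43.32.252:
  161.0.0.0/8 (161.0.0.0 - 161.255.255.255)
  161.32.0.0/11 (161.32.0.0 - 161.63.255.255)
  161.43.32.0/20 (161.43.32.0 - 161.43.47.255)
Most specific is 161.43.32.0/20.

161.43.32.0/20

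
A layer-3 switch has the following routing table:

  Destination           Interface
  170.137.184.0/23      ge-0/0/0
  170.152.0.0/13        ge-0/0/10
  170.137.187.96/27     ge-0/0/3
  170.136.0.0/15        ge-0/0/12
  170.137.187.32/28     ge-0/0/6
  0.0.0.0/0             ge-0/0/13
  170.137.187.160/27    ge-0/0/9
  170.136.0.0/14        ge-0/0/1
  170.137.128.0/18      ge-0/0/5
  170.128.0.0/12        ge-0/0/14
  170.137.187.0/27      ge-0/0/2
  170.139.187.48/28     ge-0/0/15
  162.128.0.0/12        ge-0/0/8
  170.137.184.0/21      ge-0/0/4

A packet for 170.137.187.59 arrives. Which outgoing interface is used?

Routes whose prefix contains 170.137.187.59:
  0.0.0.0/0 (default, matches everything) -> ge-0/0/13
  170.128.0.0/12 (170.128.0.0 - 170.143.255.255) -> ge-0/0/14
  170.136.0.0/14 (170.136.0.0 - 170.139.255.255) -> ge-0/0/1
  170.136.0.0/15 (170.136.0.0 - 170.137.255.255) -> ge-0/0/12
  170.137.128.0/18 (170.137.128.0 - 170.137.191.255) -> ge-0/0/5
  170.137.184.0/21 (170.137.184.0 - 170.137.191.255) -> ge-0/0/4
More-specific entries that do NOT match:
  170.137.187.32/28 (170.137.187.32 - 170.137.187.47) does not contain 170.137.187.59
  170.139.187.48/28 (170.139.187.48 - 170.139.187.63) does not contain 170.137.187.59
  170.137.187.96/27 (170.137.187.96 - 170.137.187.127) does not contain 170.137.187.59
  170.137.187.160/27 (170.137.187.160 - 170.137.187.191) does not contain 170.137.187.59
  170.137.187.0/27 (170.137.187.0 - 170.137.187.31) does not contain 170.137.187.59
  170.137.184.0/23 (170.137.184.0 - 170.137.185.255) does not contain 170.137.187.59
Longest matching prefix is /21 -> interface ge-0/0/4.

ge-0/0/4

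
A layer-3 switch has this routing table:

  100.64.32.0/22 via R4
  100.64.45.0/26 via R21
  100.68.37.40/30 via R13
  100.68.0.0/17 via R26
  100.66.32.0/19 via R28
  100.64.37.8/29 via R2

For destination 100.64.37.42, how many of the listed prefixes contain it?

No listed prefix contains 100.64.37.42.
Total matching entries: 0.

0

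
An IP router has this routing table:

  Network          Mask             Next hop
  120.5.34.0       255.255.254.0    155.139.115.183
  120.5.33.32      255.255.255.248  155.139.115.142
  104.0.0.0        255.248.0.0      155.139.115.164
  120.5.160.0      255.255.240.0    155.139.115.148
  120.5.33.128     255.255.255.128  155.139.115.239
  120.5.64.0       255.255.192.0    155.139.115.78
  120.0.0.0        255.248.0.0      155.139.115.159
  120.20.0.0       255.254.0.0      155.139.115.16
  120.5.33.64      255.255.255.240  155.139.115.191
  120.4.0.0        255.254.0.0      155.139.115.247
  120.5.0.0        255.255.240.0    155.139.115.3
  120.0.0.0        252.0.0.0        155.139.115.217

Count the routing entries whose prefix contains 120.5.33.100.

Prefixes containing 120.5.33.100:
  120.0.0.0/6 (120.0.0.0 - 123.255.255.255)
  120.0.0.0/13 (120.0.0.0 - 120.7.255.255)
  120.4.0.0/15 (120.4.0.0 - 120.5.255.255)
Total matching entries: 3.

3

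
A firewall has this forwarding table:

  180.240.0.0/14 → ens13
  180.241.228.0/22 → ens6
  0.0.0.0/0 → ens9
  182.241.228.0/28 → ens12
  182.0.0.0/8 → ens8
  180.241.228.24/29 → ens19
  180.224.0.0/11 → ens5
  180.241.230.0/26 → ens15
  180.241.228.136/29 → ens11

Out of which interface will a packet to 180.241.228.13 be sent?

ens6

Routes whose prefix contains 180.241.228.13:
  0.0.0.0/0 (default, matches everything) -> ens9
  180.224.0.0/11 (180.224.0.0 - 180.255.255.255) -> ens5
  180.240.0.0/14 (180.240.0.0 - 180.243.255.255) -> ens13
  180.241.228.0/22 (180.241.228.0 - 180.241.231.255) -> ens6
More-specific entries that do NOT match:
  180.241.228.24/29 (180.241.228.24 - 180.241.228.31) does not contain 180.241.228.13
  180.241.228.136/29 (180.241.228.136 - 180.241.228.143) does not contain 180.241.228.13
  182.241.228.0/28 (182.241.228.0 - 182.241.228.15) does not contain 180.241.228.13
  180.241.230.0/26 (180.241.230.0 - 180.241.230.63) does not contain 180.241.228.13
Longest matching prefix is /22 -> interface ens6.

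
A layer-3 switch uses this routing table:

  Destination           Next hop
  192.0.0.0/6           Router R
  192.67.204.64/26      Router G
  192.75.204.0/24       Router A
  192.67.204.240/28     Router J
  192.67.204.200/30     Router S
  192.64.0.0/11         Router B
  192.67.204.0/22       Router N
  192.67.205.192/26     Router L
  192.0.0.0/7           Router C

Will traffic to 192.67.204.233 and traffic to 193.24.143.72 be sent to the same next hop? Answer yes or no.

192.67.204.233: longest match 192.67.204.0/22 -> Router N
193.24.143.72: longest match 192.0.0.0/7 -> Router C

no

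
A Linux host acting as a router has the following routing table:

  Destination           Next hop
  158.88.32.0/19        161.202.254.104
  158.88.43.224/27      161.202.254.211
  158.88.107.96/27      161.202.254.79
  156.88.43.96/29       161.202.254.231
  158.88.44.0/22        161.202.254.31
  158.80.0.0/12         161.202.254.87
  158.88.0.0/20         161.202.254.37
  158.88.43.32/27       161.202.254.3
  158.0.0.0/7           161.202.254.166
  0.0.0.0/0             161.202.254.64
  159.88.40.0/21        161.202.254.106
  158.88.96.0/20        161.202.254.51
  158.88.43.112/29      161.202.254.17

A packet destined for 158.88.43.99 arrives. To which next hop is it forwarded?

161.202.254.104

Routes whose prefix contains 158.88.43.99:
  0.0.0.0/0 (default, matches everything) -> 161.202.254.64
  158.0.0.0/7 (158.0.0.0 - 159.255.255.255) -> 161.202.254.166
  158.80.0.0/12 (158.80.0.0 - 158.95.255.255) -> 161.202.254.87
  158.88.32.0/19 (158.88.32.0 - 158.88.63.255) -> 161.202.254.104
More-specific entries that do NOT match:
  156.88.43.96/29 (156.88.43.96 - 156.88.43.103) does not contain 158.88.43.99
  158.88.43.112/29 (158.88.43.112 - 158.88.43.119) does not contain 158.88.43.99
  158.88.43.224/27 (158.88.43.224 - 158.88.43.255) does not contain 158.88.43.99
  158.88.107.96/27 (158.88.107.96 - 158.88.107.127) does not contain 158.88.43.99
  158.88.43.32/27 (158.88.43.32 - 158.88.43.63) does not contain 158.88.43.99
  158.88.44.0/22 (158.88.44.0 - 158.88.47.255) does not contain 158.88.43.99
  159.88.40.0/21 (159.88.40.0 - 159.88.47.255) does not contain 158.88.43.99
  158.88.0.0/20 (158.88.0.0 - 158.88.15.255) does not contain 158.88.43.99
  158.88.96.0/20 (158.88.96.0 - 158.88.111.255) does not contain 158.88.43.99
Longest matching prefix is /19 -> next hop 161.202.254.104.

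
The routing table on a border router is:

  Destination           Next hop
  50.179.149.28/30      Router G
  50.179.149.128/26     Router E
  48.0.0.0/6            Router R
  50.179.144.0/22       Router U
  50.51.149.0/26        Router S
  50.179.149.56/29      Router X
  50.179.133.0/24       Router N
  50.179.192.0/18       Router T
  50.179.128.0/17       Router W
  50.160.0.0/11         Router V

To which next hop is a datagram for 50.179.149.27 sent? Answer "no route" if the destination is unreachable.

Router W

Routes whose prefix contains 50.179.149.27:
  48.0.0.0/6 (48.0.0.0 - 51.255.255.255) -> Router R
  50.160.0.0/11 (50.160.0.0 - 50.191.255.255) -> Router V
  50.179.128.0/17 (50.179.128.0 - 50.179.255.255) -> Router W
More-specific entries that do NOT match:
  50.179.149.28/30 (50.179.149.28 - 50.179.149.31) does not contain 50.179.149.27
  50.179.149.56/29 (50.179.149.56 - 50.179.149.63) does not contain 50.179.149.27
  50.179.149.128/26 (50.179.149.128 - 50.179.149.191) does not contain 50.179.149.27
  50.51.149.0/26 (50.51.149.0 - 50.51.149.63) does not contain 50.179.149.27
  50.179.133.0/24 (50.179.133.0 - 50.179.133.255) does not contain 50.179.149.27
  50.179.144.0/22 (50.179.144.0 - 50.179.147.255) does not contain 50.179.149.27
  50.179.192.0/18 (50.179.192.0 - 50.179.255.255) does not contain 50.179.149.27
Longest matching prefix is /17 -> next hop Router W.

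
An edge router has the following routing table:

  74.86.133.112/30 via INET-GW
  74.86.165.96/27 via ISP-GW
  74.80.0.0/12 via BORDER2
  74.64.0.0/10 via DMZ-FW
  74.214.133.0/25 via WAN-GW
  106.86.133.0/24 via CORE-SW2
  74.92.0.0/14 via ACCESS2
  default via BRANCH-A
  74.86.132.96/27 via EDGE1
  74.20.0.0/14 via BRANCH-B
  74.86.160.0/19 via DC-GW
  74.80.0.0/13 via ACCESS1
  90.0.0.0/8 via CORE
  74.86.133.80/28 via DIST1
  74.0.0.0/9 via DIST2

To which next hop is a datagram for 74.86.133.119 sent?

Routes whose prefix contains 74.86.133.119:
  0.0.0.0/0 (default, matches everything) -> BRANCH-A
  74.0.0.0/9 (74.0.0.0 - 74.127.255.255) -> DIST2
  74.64.0.0/10 (74.64.0.0 - 74.127.255.255) -> DMZ-FW
  74.80.0.0/12 (74.80.0.0 - 74.95.255.255) -> BORDER2
  74.80.0.0/13 (74.80.0.0 - 74.87.255.255) -> ACCESS1
More-specific entries that do NOT match:
  74.86.133.112/30 (74.86.133.112 - 74.86.133.115) does not contain 74.86.133.119
  74.86.133.80/28 (74.86.133.80 - 74.86.133.95) does not contain 74.86.133.119
  74.86.165.96/27 (74.86.165.96 - 74.86.165.127) does not contain 74.86.133.119
  74.86.132.96/27 (74.86.132.96 - 74.86.132.127) does not contain 74.86.133.119
  74.214.133.0/25 (74.214.133.0 - 74.214.133.127) does not contain 74.86.133.119
  106.86.133.0/24 (106.86.133.0 - 106.86.133.255) does not contain 74.86.133.119
  74.86.160.0/19 (74.86.160.0 - 74.86.191.255) does not contain 74.86.133.119
  74.92.0.0/14 (74.92.0.0 - 74.95.255.255) does not contain 74.86.133.119
  74.20.0.0/14 (74.20.0.0 - 74.23.255.255) does not contain 74.86.133.119
Longest matching prefix is /13 -> next hop ACCESS1.

ACCESS1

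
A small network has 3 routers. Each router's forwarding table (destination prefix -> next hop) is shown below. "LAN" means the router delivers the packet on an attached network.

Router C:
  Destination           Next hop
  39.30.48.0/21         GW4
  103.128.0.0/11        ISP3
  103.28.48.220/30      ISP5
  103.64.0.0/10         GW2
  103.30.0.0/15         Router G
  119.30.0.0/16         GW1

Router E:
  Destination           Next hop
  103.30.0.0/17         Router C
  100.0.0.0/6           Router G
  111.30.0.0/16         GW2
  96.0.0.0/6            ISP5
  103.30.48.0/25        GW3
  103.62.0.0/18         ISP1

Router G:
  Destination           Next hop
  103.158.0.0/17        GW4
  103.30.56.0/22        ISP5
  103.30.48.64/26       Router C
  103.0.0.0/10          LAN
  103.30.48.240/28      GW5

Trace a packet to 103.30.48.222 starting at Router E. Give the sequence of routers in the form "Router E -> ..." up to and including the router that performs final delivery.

At Router E: longest match for 103.30.48.222 is 103.30.0.0/17 -> Router C
At Router C: longest match for 103.30.48.222 is 103.30.0.0/15 -> Router G
At Router G: longest match for 103.30.48.222 is 103.0.0.0/10 -> LAN

Router E -> Router C -> Router G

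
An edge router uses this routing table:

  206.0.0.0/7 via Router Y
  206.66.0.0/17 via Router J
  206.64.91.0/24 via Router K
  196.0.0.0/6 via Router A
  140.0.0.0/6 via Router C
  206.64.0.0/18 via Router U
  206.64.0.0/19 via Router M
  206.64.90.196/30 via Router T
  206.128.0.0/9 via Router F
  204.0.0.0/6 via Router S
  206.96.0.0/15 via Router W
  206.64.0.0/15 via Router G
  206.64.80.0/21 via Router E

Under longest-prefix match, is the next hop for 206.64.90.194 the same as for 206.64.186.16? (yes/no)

206.64.90.194: longest match 206.64.0.0/15 -> Router G
206.64.186.16: longest match 206.64.0.0/15 -> Router G

yes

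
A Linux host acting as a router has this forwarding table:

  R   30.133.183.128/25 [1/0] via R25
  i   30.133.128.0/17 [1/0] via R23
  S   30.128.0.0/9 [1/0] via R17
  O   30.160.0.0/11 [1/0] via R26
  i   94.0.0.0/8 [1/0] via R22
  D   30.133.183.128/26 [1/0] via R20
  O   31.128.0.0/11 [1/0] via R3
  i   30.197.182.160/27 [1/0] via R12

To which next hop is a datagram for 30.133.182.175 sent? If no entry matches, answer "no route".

R23

Routes whose prefix contains 30.133.182.175:
  30.128.0.0/9 (30.128.0.0 - 30.255.255.255) -> R17
  30.133.128.0/17 (30.133.128.0 - 30.133.255.255) -> R23
More-specific entries that do NOT match:
  30.197.182.160/27 (30.197.182.160 - 30.197.182.191) does not contain 30.133.182.175
  30.133.183.128/26 (30.133.183.128 - 30.133.183.191) does not contain 30.133.182.175
  30.133.183.128/25 (30.133.183.128 - 30.133.183.255) does not contain 30.133.182.175
Longest matching prefix is /17 -> next hop R23.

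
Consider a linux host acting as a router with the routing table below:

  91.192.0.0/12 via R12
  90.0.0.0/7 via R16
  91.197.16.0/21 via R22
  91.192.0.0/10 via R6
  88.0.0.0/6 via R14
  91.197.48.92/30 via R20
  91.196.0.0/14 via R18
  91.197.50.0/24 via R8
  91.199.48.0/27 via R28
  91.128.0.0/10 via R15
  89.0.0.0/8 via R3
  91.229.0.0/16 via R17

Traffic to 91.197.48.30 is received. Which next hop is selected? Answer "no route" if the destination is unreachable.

Routes whose prefix contains 91.197.48.30:
  88.0.0.0/6 (88.0.0.0 - 91.255.255.255) -> R14
  90.0.0.0/7 (90.0.0.0 - 91.255.255.255) -> R16
  91.192.0.0/10 (91.192.0.0 - 91.255.255.255) -> R6
  91.192.0.0/12 (91.192.0.0 - 91.207.255.255) -> R12
  91.196.0.0/14 (91.196.0.0 - 91.199.255.255) -> R18
More-specific entries that do NOT match:
  91.197.48.92/30 (91.197.48.92 - 91.197.48.95) does not contain 91.197.48.30
  91.199.48.0/27 (91.199.48.0 - 91.199.48.31) does not contain 91.197.48.30
  91.197.50.0/24 (91.197.50.0 - 91.197.50.255) does not contain 91.197.48.30
  91.197.16.0/21 (91.197.16.0 - 91.197.23.255) does not contain 91.197.48.30
  91.229.0.0/16 (91.229.0.0 - 91.229.255.255) does not contain 91.197.48.30
Longest matching prefix is /14 -> next hop R18.

R18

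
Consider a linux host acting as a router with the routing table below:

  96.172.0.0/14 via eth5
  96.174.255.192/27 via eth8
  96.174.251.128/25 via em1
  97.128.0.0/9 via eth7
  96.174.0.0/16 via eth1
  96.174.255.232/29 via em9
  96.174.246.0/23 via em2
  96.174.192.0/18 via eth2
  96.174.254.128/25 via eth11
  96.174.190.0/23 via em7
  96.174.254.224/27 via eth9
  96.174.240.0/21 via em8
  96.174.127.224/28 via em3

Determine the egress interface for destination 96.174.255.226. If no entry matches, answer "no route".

eth2

Routes whose prefix contains 96.174.255.226:
  96.172.0.0/14 (96.172.0.0 - 96.175.255.255) -> eth5
  96.174.0.0/16 (96.174.0.0 - 96.174.255.255) -> eth1
  96.174.192.0/18 (96.174.192.0 - 96.174.255.255) -> eth2
More-specific entries that do NOT match:
  96.174.255.232/29 (96.174.255.232 - 96.174.255.239) does not contain 96.174.255.226
  96.174.127.224/28 (96.174.127.224 - 96.174.127.239) does not contain 96.174.255.226
  96.174.255.192/27 (96.174.255.192 - 96.174.255.223) does not contain 96.174.255.226
  96.174.254.224/27 (96.174.254.224 - 96.174.254.255) does not contain 96.174.255.226
  96.174.251.128/25 (96.174.251.128 - 96.174.251.255) does not contain 96.174.255.226
  96.174.254.128/25 (96.174.254.128 - 96.174.254.255) does not contain 96.174.255.226
  96.174.246.0/23 (96.174.246.0 - 96.174.247.255) does not contain 96.174.255.226
  96.174.190.0/23 (96.174.190.0 - 96.174.191.255) does not contain 96.174.255.226
  96.174.240.0/21 (96.174.240.0 - 96.174.247.255) does not contain 96.174.255.226
Longest matching prefix is /18 -> interface eth2.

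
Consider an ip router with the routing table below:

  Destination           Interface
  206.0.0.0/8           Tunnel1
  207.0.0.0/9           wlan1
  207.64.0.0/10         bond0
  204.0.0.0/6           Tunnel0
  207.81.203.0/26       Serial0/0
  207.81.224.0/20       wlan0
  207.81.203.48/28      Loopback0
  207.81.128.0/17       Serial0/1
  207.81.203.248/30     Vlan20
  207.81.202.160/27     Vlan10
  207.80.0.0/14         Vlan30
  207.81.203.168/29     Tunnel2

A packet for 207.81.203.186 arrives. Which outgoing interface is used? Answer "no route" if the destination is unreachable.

Routes whose prefix contains 207.81.203.186:
  204.0.0.0/6 (204.0.0.0 - 207.255.255.255) -> Tunnel0
  207.0.0.0/9 (207.0.0.0 - 207.127.255.255) -> wlan1
  207.64.0.0/10 (207.64.0.0 - 207.127.255.255) -> bond0
  207.80.0.0/14 (207.80.0.0 - 207.83.255.255) -> Vlan30
  207.81.128.0/17 (207.81.128.0 - 207.81.255.255) -> Serial0/1
More-specific entries that do NOT match:
  207.81.203.248/30 (207.81.203.248 - 207.81.203.251) does not contain 207.81.203.186
  207.81.203.168/29 (207.81.203.168 - 207.81.203.175) does not contain 207.81.203.186
  207.81.203.48/28 (207.81.203.48 - 207.81.203.63) does not contain 207.81.203.186
  207.81.202.160/27 (207.81.202.160 - 207.81.202.191) does not contain 207.81.203.186
  207.81.203.0/26 (207.81.203.0 - 207.81.203.63) does not contain 207.81.203.186
  207.81.224.0/20 (207.81.224.0 - 207.81.239.255) does not contain 207.81.203.186
Longest matching prefix is /17 -> interface Serial0/1.

Serial0/1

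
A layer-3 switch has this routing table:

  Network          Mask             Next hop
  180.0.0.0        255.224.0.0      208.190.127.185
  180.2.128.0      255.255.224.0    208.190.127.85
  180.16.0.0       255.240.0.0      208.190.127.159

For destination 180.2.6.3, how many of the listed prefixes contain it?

Prefixes containing 180.2.6.3:
  180.0.0.0/11 (180.0.0.0 - 180.31.255.255)
Total matching entries: 1.

1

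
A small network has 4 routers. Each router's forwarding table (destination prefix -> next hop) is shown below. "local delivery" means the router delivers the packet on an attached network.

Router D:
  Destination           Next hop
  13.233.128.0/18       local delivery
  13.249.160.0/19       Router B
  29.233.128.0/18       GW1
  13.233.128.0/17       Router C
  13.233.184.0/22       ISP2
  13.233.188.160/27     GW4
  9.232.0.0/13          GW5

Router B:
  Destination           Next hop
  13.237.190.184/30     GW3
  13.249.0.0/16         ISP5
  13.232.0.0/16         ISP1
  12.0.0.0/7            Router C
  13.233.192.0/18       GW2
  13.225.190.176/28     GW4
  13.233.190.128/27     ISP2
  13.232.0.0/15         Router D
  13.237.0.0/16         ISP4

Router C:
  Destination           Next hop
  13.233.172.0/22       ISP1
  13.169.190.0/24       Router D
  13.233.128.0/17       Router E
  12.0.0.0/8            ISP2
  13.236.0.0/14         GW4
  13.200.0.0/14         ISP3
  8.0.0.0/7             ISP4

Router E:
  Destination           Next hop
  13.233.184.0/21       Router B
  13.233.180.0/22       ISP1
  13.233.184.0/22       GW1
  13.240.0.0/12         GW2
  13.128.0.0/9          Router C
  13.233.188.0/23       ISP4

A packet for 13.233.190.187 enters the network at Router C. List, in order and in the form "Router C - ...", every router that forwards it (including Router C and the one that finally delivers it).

Router C - Router E - Router B - Router D

At Router C: longest match for 13.233.190.187 is 13.233.128.0/17 -> Router E
At Router E: longest match for 13.233.190.187 is 13.233.184.0/21 -> Router B
At Router B: longest match for 13.233.190.187 is 13.232.0.0/15 -> Router D
At Router D: longest match for 13.233.190.187 is 13.233.128.0/18 -> local delivery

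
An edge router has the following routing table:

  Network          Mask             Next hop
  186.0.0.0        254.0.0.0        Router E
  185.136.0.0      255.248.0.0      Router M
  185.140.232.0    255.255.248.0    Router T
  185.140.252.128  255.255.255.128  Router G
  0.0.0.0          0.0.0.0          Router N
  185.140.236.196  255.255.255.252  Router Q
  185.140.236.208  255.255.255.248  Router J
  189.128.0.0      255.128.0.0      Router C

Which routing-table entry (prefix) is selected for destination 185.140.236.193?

Entries matching 185.140.236.193:
  0.0.0.0/0 (default, matches everything)
  185.136.0.0/13 (185.136.0.0 - 185.143.255.255)
  185.140.232.0/21 (185.140.232.0 - 185.140.239.255)
Most specific is 185.140.232.0/21.

185.140.232.0/21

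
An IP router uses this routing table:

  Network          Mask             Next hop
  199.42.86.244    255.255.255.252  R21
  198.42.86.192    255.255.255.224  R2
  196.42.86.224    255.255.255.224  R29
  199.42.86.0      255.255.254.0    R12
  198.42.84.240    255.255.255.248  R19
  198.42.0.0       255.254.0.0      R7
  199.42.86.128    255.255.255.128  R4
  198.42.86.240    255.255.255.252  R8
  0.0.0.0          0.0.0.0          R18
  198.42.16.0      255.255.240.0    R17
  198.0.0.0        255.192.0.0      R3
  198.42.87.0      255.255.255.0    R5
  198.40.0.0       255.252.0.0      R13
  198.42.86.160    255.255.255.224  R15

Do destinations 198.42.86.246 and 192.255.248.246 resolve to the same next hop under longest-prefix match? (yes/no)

198.42.86.246: longest match 198.42.0.0/15 -> R7
192.255.248.246: longest match 0.0.0.0/0 -> R18

no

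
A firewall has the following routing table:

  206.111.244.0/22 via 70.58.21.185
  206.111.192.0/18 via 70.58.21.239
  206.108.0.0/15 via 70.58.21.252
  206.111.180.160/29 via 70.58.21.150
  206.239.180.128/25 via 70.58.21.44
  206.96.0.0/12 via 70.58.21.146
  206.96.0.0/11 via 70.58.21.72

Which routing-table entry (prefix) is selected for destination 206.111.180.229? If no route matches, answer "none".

206.96.0.0/12

Entries matching 206.111.180.229:
  206.96.0.0/11 (206.96.0.0 - 206.127.255.255)
  206.96.0.0/12 (206.96.0.0 - 206.111.255.255)
Most specific is 206.96.0.0/12.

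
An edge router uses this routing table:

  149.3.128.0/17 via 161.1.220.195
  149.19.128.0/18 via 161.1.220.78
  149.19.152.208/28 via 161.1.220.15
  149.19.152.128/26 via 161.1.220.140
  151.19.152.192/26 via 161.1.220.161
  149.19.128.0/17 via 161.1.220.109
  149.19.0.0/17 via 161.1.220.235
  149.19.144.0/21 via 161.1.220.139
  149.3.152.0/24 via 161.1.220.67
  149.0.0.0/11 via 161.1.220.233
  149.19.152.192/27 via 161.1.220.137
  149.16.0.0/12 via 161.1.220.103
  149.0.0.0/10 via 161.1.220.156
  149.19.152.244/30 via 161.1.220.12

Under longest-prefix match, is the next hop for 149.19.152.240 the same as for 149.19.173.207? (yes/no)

149.19.152.240: longest match 149.19.128.0/18 -> 161.1.220.78
149.19.173.207: longest match 149.19.128.0/18 -> 161.1.220.78

yes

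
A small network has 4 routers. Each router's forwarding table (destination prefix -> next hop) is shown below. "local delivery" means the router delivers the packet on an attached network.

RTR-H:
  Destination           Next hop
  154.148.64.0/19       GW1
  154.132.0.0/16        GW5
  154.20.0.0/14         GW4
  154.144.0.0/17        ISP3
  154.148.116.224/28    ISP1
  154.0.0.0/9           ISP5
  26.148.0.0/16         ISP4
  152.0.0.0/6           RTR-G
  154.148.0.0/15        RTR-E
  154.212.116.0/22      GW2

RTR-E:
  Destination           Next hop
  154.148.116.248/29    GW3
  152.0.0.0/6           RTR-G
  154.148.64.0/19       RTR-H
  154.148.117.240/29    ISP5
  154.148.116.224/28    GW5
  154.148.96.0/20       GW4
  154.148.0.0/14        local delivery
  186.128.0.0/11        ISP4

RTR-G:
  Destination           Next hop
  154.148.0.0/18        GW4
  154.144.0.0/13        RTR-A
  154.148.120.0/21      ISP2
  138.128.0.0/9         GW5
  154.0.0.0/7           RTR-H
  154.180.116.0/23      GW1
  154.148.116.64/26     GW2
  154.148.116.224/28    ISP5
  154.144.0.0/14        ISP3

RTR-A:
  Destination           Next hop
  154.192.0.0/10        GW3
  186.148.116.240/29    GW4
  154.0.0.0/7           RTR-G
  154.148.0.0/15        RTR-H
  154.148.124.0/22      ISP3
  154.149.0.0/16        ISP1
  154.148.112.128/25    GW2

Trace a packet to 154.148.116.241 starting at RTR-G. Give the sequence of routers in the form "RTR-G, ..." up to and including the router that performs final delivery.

At RTR-G: longest match for 154.148.116.241 is 154.144.0.0/13 -> RTR-A
At RTR-A: longest match for 154.148.116.241 is 154.148.0.0/15 -> RTR-H
At RTR-H: longest match for 154.148.116.241 is 154.148.0.0/15 -> RTR-E
At RTR-E: longest match for 154.148.116.241 is 154.148.0.0/14 -> local delivery

RTR-G, RTR-A, RTR-H, RTR-E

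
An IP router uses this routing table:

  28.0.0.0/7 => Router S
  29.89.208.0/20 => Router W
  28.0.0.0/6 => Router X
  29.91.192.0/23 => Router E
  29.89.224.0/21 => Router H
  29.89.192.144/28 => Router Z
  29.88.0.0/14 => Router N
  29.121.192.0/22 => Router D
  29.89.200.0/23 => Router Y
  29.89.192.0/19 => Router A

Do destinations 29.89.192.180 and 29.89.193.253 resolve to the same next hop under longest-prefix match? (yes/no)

yes

29.89.192.180: longest match 29.89.192.0/19 -> Router A
29.89.193.253: longest match 29.89.192.0/19 -> Router A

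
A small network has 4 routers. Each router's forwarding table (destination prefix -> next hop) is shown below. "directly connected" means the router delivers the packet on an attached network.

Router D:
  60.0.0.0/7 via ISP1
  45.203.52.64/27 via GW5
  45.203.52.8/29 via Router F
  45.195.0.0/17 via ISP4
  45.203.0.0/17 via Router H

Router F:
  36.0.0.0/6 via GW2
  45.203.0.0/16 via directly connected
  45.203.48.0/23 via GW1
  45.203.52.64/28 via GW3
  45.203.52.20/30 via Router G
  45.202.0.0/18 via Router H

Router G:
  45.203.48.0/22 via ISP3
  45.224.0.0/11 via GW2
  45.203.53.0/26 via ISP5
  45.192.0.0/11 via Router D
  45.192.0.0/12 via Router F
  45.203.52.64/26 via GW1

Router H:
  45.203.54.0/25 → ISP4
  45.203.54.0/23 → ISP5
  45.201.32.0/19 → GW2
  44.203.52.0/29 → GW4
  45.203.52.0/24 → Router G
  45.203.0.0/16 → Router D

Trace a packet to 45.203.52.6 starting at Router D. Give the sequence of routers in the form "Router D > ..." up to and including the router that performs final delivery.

Router D > Router H > Router G > Router F

At Router D: longest match for 45.203.52.6 is 45.203.0.0/17 -> Router H
At Router H: longest match for 45.203.52.6 is 45.203.52.0/24 -> Router G
At Router G: longest match for 45.203.52.6 is 45.192.0.0/12 -> Router F
At Router F: longest match for 45.203.52.6 is 45.203.0.0/16 -> directly connected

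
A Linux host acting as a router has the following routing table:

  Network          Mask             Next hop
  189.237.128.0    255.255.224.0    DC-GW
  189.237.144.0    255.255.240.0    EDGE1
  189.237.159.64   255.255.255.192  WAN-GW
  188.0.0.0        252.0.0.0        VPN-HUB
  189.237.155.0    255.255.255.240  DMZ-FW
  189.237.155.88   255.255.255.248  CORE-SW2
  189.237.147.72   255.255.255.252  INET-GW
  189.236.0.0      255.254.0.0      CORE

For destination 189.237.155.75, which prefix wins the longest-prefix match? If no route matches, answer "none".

189.237.144.0/20

Entries matching 189.237.155.75:
  188.0.0.0/6 (188.0.0.0 - 191.255.255.255)
  189.236.0.0/15 (189.236.0.0 - 189.237.255.255)
  189.237.128.0/19 (189.237.128.0 - 189.237.159.255)
  189.237.144.0/20 (189.237.144.0 - 189.237.159.255)
Most specific is 189.237.144.0/20.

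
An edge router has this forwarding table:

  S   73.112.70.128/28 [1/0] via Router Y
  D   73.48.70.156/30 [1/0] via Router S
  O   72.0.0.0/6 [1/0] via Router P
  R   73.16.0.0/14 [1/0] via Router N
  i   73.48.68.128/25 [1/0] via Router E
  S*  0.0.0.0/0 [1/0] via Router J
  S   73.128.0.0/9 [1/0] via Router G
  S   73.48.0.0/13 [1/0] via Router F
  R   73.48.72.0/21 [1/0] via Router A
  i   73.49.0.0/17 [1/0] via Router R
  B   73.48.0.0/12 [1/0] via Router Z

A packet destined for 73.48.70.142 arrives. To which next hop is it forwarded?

Routes whose prefix contains 73.48.70.142:
  0.0.0.0/0 (default, matches everything) -> Router J
  72.0.0.0/6 (72.0.0.0 - 75.255.255.255) -> Router P
  73.48.0.0/12 (73.48.0.0 - 73.63.255.255) -> Router Z
  73.48.0.0/13 (73.48.0.0 - 73.55.255.255) -> Router F
More-specific entries that do NOT match:
  73.48.70.156/30 (73.48.70.156 - 73.48.70.159) does not contain 73.48.70.142
  73.112.70.128/28 (73.112.70.128 - 73.112.70.143) does not contain 73.48.70.142
  73.48.68.128/25 (73.48.68.128 - 73.48.68.255) does not contain 73.48.70.142
  73.48.72.0/21 (73.48.72.0 - 73.48.79.255) does not contain 73.48.70.142
  73.49.0.0/17 (73.49.0.0 - 73.49.127.255) does not contain 73.48.70.142
  73.16.0.0/14 (73.16.0.0 - 73.19.255.255) does not contain 73.48.70.142
Longest matching prefix is /13 -> next hop Router F.

Router F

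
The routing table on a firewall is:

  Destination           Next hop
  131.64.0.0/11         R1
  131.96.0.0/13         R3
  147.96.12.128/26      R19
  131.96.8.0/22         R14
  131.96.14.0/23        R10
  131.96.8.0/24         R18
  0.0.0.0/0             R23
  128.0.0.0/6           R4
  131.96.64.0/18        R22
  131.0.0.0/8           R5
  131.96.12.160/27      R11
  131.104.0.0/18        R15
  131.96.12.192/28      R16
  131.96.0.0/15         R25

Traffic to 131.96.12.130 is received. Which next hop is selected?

Routes whose prefix contains 131.96.12.130:
  0.0.0.0/0 (default, matches everything) -> R23
  128.0.0.0/6 (128.0.0.0 - 131.255.255.255) -> R4
  131.0.0.0/8 (131.0.0.0 - 131.255.255.255) -> R5
  131.96.0.0/13 (131.96.0.0 - 131.103.255.255) -> R3
  131.96.0.0/15 (131.96.0.0 - 131.97.255.255) -> R25
More-specific entries that do NOT match:
  131.96.12.192/28 (131.96.12.192 - 131.96.12.207) does not contain 131.96.12.130
  131.96.12.160/27 (131.96.12.160 - 131.96.12.191) does not contain 131.96.12.130
  147.96.12.128/26 (147.96.12.128 - 147.96.12.191) does not contain 131.96.12.130
  131.96.8.0/24 (131.96.8.0 - 131.96.8.255) does not contain 131.96.12.130
  131.96.14.0/23 (131.96.14.0 - 131.96.15.255) does not contain 131.96.12.130
  131.96.8.0/22 (131.96.8.0 - 131.96.11.255) does not contain 131.96.12.130
  131.96.64.0/18 (131.96.64.0 - 131.96.127.255) does not contain 131.96.12.130
  131.104.0.0/18 (131.104.0.0 - 131.104.63.255) does not contain 131.96.12.130
Longest matching prefix is /15 -> next hop R25.

R25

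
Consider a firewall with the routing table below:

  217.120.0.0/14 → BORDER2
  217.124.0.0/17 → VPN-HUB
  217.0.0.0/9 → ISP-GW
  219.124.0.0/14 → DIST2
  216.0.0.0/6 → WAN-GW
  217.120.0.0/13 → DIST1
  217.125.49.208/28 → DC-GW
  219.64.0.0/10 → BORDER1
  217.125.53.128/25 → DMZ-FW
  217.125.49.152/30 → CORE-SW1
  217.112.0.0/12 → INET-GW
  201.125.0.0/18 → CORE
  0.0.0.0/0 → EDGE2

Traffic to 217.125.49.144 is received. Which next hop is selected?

Routes whose prefix contains 217.125.49.144:
  0.0.0.0/0 (default, matches everything) -> EDGE2
  216.0.0.0/6 (216.0.0.0 - 219.255.255.255) -> WAN-GW
  217.0.0.0/9 (217.0.0.0 - 217.127.255.255) -> ISP-GW
  217.112.0.0/12 (217.112.0.0 - 217.127.255.255) -> INET-GW
  217.120.0.0/13 (217.120.0.0 - 217.127.255.255) -> DIST1
More-specific entries that do NOT match:
  217.125.49.152/30 (217.125.49.152 - 217.125.49.155) does not contain 217.125.49.144
  217.125.49.208/28 (217.125.49.208 - 217.125.49.223) does not contain 217.125.49.144
  217.125.53.128/25 (217.125.53.128 - 217.125.53.255) does not contain 217.125.49.144
  201.125.0.0/18 (201.125.0.0 - 201.125.63.255) does not contain 217.125.49.144
  217.124.0.0/17 (217.124.0.0 - 217.124.127.255) does not contain 217.125.49.144
  217.120.0.0/14 (217.120.0.0 - 217.123.255.255) does not contain 217.125.49.144
  219.124.0.0/14 (219.124.0.0 - 219.127.255.255) does not contain 217.125.49.144
Longest matching prefix is /13 -> next hop DIST1.

DIST1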